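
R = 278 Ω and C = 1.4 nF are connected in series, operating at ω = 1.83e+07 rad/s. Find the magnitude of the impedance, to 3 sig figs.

X_C = 1/(ωC) = 39.0 Ω
Z = 278 − j39.0 Ω
|Z| = √(278² + 39.0²) = 281 Ω

281 Ω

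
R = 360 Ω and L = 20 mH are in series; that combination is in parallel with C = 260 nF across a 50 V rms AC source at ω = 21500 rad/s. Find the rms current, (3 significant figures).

X_L = ωL = 430 Ω
X_C = 1/(ωC) = 179 Ω
Branch 1 (R+jX_L): Z₁ = 360 + j430 Ω, |Z₁| = 561 Ω
Branch 2 (−jX_C): Z₂ = −j179 Ω
Parallel: Z = Z₁Z₂/(Z₁+Z₂), |Z| = 229 Ω, ∠Z = -74.8°
I = V/|Z| = 50/229 = 219 mA

219 mA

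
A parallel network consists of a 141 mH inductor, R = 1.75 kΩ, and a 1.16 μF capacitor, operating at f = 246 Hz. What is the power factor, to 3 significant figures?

0.200

ω = 2πf = 1546 rad/s
X_L = ωL = 218 Ω
X_C = 1/(ωC) = 558 Ω
Parallel: admittances add. Y = 1/R + 1/(jωL) + jωC
Y = (0.000571 − j0.00280) S
|Y| = 0.00285 S → |Z| = 1/|Y| = 350 Ω, ∠Z = −∠Y = 78.4°
cos φ = cos(78.4°) = 0.200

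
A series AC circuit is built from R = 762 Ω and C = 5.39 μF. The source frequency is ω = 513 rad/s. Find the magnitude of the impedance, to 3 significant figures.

X_C = 1/(ωC) = 362 Ω
Z = 762 − j362 Ω
|Z| = √(762² + 362²) = 843 Ω

843 Ω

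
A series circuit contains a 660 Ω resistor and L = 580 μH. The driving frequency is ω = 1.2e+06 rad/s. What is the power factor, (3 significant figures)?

0.688

X_L = ωL = 696 Ω
Z = 660 + j696 Ω
|Z| = √(660² + 696²) = 959 Ω
∠Z = arctan(696/660) = 46.5°
cos φ = cos(46.5°) = 0.688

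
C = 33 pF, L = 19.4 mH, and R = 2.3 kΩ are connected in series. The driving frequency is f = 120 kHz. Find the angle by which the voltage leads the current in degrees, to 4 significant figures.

-84.86°

ω = 2πf = 754000 rad/s
X_L = ωL = 14630 Ω
X_C = 1/(ωC) = 40190 Ω
Net reactance X = X_L − X_C = -25560 Ω
Z = 2300 − j25560 Ω
|Z| = √(2300² + 25560²) = 25670 Ω
∠Z = arctan(-25560/2300) = -84.86°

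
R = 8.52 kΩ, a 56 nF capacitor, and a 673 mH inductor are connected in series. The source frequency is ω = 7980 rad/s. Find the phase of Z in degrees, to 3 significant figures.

X_L = ωL = 5370 Ω
X_C = 1/(ωC) = 2240 Ω
Net reactance X = X_L − X_C = 3130 Ω
Z = 8520 + j3130 Ω
|Z| = √(8520² + 3130²) = 9080 Ω
∠Z = arctan(3130/8520) = 20.2°

20.2°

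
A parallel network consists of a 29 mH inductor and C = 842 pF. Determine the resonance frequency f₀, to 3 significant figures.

32.2 kHz

ω₀ = 1/√(LC) = 1/√(0.029 × 8.42e-10) = 202400 rad/s
f₀ = ω₀/(2π) = 32.2 kHz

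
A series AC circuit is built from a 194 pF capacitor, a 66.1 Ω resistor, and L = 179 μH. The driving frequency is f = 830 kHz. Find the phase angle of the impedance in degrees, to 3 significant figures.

-39.7°

ω = 2πf = 5.215e+06 rad/s
X_L = ωL = 933 Ω
X_C = 1/(ωC) = 988 Ω
Net reactance X = X_L − X_C = -54.9 Ω
Z = 66.1 − j54.9 Ω
|Z| = √(66.1² + 54.9²) = 85.9 Ω
∠Z = arctan(-54.9/66.1) = -39.7°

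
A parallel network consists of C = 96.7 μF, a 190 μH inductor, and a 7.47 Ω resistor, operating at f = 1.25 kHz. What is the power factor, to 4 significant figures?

0.8317

ω = 2πf = 7854 rad/s
X_L = ωL = 1.492 Ω
X_C = 1/(ωC) = 1.317 Ω
Parallel: admittances add. Y = 1/R + 1/(jωL) + jωC
Y = (0.1339 + j0.08935) S
|Y| = 0.1610 S → |Z| = 1/|Y| = 6.213 Ω, ∠Z = −∠Y = -33.72°
cos φ = cos(-33.72°) = 0.8317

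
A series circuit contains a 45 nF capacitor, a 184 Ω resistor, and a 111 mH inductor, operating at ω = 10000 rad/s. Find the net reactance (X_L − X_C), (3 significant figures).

-1110 Ω

X_L = ωL = 1110 Ω
X_C = 1/(ωC) = 2220 Ω
X = 1110 − 2220 = -1110 Ω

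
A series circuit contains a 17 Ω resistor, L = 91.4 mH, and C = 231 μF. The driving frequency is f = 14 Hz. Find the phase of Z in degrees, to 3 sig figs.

ω = 2πf = 87.96 rad/s
X_L = ωL = 8.04 Ω
X_C = 1/(ωC) = 49.2 Ω
Net reactance X = X_L − X_C = -41.2 Ω
Z = 17.0 − j41.2 Ω
|Z| = √(17.0² + 41.2²) = 44.5 Ω
∠Z = arctan(-41.2/17.0) = -67.6°

-67.6°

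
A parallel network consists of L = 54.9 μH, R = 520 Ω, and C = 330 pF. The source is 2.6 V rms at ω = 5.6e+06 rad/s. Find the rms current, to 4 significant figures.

X_L = ωL = 307.4 Ω
X_C = 1/(ωC) = 541.1 Ω
Parallel: admittances add. Y = 1/R + 1/(jωL) + jωC
Y = (0.001923 − j0.001405) S
|Y| = 0.002381 S → |Z| = 1/|Y| = 419.9 Ω, ∠Z = −∠Y = 36.15°
I = V/|Z| = 2.6/419.9 = 6.192 mA

6.192 mA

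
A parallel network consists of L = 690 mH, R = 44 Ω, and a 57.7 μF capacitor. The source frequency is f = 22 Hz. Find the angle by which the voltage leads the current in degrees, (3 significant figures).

ω = 2πf = 138.2 rad/s
X_L = ωL = 95.4 Ω
X_C = 1/(ωC) = 125 Ω
Parallel: admittances add. Y = 1/R + 1/(jωL) + jωC
Y = (0.0227 − j0.00251) S
|Y| = 0.0229 S → |Z| = 1/|Y| = 43.7 Ω, ∠Z = −∠Y = 6.30°

6.30°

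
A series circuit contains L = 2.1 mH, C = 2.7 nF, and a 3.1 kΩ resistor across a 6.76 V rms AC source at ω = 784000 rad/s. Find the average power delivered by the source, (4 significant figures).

X_L = ωL = 1646 Ω
X_C = 1/(ωC) = 472.4 Ω
Net reactance X = X_L − X_C = 1174 Ω
Z = 3100 + j1174 Ω
|Z| = √(3100² + 1174²) = 3315 Ω
∠Z = arctan(1174/3100) = 20.74°
I = V/|Z| = 2.039 mA
P = VI cos φ = 6.76 × 0.002039 × cos(20.74°) = 12.89 mW

12.89 mW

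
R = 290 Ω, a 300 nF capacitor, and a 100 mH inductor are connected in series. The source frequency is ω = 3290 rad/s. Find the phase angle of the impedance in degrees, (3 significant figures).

-67.0°

X_L = ωL = 329 Ω
X_C = 1/(ωC) = 1010 Ω
Net reactance X = X_L − X_C = -684 Ω
Z = 290 − j684 Ω
|Z| = √(290² + 684²) = 743 Ω
∠Z = arctan(-684/290) = -67.0°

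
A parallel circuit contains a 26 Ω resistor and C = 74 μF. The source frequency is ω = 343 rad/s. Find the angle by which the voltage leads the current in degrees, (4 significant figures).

-33.42°

X_C = 1/(ωC) = 39.40 Ω
Parallel: admittances add. Y = 1/R + jωC
Y = (0.03846 + j0.02538) S
|Y| = 0.04608 S → |Z| = 1/|Y| = 21.70 Ω, ∠Z = −∠Y = -33.42°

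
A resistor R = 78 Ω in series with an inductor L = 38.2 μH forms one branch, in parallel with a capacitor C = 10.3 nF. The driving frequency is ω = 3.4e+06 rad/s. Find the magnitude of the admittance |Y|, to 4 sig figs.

X_L = ωL = 129.9 Ω
X_C = 1/(ωC) = 28.56 Ω
Branch 1 (R+jX_L): Z₁ = 78.00 + j129.9 Ω, |Z₁| = 151.5 Ω
Branch 2 (−jX_C): Z₂ = −j28.56 Ω
Parallel: Z = Z₁Z₂/(Z₁+Z₂), |Z| = 33.83 Ω, ∠Z = -83.40°
|Y| = 1/|Z| = 29.56 mS

29.56 mS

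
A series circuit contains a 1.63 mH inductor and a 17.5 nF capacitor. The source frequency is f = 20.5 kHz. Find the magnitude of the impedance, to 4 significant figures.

233.7 Ω

ω = 2πf = 128800 rad/s
X_L = ωL = 210.0 Ω
X_C = 1/(ωC) = 443.6 Ω
Net reactance X = X_L − X_C = -233.7 Ω
Z = − j233.7 Ω
|Z| = √(0² + 233.7²) = 233.7 Ω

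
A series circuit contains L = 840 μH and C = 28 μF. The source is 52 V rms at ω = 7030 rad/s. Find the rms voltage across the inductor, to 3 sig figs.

X_L = ωL = 5.91 Ω
X_C = 1/(ωC) = 5.08 Ω
Net reactance X = X_L − X_C = 0.825 Ω
Z = j0.825 Ω
|Z| = √(0² + 0.825²) = 0.825 Ω
I = V/|Z| = 63.0 A
V_L = I·|Z_L| = 63.0 × 5.91 = 372 V

372 V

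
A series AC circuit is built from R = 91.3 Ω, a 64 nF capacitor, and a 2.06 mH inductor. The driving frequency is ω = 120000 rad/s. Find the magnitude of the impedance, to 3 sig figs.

X_L = ωL = 247 Ω
X_C = 1/(ωC) = 130 Ω
Net reactance X = X_L − X_C = 117 Ω
Z = 91.3 + j117 Ω
|Z| = √(91.3² + 117²) = 148 Ω

148 Ω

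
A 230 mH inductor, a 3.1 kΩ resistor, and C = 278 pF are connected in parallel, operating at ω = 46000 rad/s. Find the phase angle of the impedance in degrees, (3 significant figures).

14.2°

X_L = ωL = 10600 Ω
X_C = 1/(ωC) = 78200 Ω
Parallel: admittances add. Y = 1/R + 1/(jωL) + jωC
Y = (0.000323 − j8.17e-05) S
|Y| = 0.000333 S → |Z| = 1/|Y| = 3010 Ω, ∠Z = −∠Y = 14.2°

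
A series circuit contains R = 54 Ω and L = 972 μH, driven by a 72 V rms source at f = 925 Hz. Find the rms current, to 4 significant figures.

1.326 A

ω = 2πf = 5812 rad/s
X_L = ωL = 5.649 Ω
Z = 54.00 + j5.649 Ω
|Z| = √(54.00² + 5.649²) = 54.29 Ω
I = V/|Z| = 72/54.29 = 1.326 A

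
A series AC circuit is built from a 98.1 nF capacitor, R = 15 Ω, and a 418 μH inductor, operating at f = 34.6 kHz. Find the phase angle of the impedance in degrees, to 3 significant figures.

ω = 2πf = 217400 rad/s
X_L = ωL = 90.9 Ω
X_C = 1/(ωC) = 46.9 Ω
Net reactance X = X_L − X_C = 44.0 Ω
Z = 15.0 + j44.0 Ω
|Z| = √(15.0² + 44.0²) = 46.5 Ω
∠Z = arctan(44.0/15.0) = 71.2°

71.2°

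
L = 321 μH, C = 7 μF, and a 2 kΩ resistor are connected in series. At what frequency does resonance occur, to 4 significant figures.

3.358 kHz

ω₀ = 1/√(LC) = 1/√(0.000321 × 7e-06) = 21100 rad/s
f₀ = ω₀/(2π) = 3.358 kHz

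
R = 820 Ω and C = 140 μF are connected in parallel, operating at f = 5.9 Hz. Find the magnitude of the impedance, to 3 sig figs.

ω = 2πf = 37.07 rad/s
X_C = 1/(ωC) = 193 Ω
Parallel: admittances add. Y = 1/R + jωC
Y = (0.00122 + j0.00519) S
|Y| = 0.00533 S → |Z| = 1/|Y| = 188 Ω, ∠Z = −∠Y = -76.8°

188 Ω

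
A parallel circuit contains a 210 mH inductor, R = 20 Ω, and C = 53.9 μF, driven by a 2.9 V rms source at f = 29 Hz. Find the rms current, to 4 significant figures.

152.5 mA

ω = 2πf = 182.2 rad/s
X_L = ωL = 38.26 Ω
X_C = 1/(ωC) = 101.8 Ω
Parallel: admittances add. Y = 1/R + 1/(jωL) + jωC
Y = (0.05000 − j0.01631) S
|Y| = 0.05259 S → |Z| = 1/|Y| = 19.01 Ω, ∠Z = −∠Y = 18.07°
I = V/|Z| = 2.9/19.01 = 152.5 mA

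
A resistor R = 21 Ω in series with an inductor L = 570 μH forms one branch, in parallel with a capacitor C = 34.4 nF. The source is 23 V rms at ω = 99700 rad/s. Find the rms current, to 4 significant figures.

X_L = ωL = 56.83 Ω
X_C = 1/(ωC) = 291.6 Ω
Branch 1 (R+jX_L): Z₁ = 21.00 + j56.83 Ω, |Z₁| = 60.58 Ω
Branch 2 (−jX_C): Z₂ = −j291.6 Ω
Parallel: Z = Z₁Z₂/(Z₁+Z₂), |Z| = 74.95 Ω, ∠Z = 64.61°
I = V/|Z| = 23/74.95 = 306.9 mA

306.9 mA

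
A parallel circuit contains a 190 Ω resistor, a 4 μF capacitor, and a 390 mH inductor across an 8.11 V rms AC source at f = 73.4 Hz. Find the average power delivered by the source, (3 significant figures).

ω = 2πf = 461.2 rad/s
X_L = ωL = 180 Ω
X_C = 1/(ωC) = 542 Ω
Parallel: admittances add. Y = 1/R + 1/(jωL) + jωC
Y = (0.00526 − j0.00372) S
|Y| = 0.00644 S → |Z| = 1/|Y| = 155 Ω, ∠Z = −∠Y = 35.2°
I = V/|Z| = 52.2 mA
P = VI cos φ = 8.11 × 0.0522 × cos(35.2°) = 346 mW

346 mW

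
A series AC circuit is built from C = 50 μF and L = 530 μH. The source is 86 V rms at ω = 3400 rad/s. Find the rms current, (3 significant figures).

X_L = ωL = 1.80 Ω
X_C = 1/(ωC) = 5.88 Ω
Net reactance X = X_L − X_C = -4.08 Ω
Z = − j4.08 Ω
|Z| = √(0² + 4.08²) = 4.08 Ω
I = V/|Z| = 86/4.08 = 21.1 A

21.1 A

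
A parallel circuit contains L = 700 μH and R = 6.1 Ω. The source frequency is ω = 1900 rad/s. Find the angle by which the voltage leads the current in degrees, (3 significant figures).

X_L = ωL = 1.33 Ω
Parallel: admittances add. Y = 1/R + 1/(jωL)
Y = (0.164 − j0.752) S
|Y| = 0.770 S → |Z| = 1/|Y| = 1.30 Ω, ∠Z = −∠Y = 77.7°

77.7°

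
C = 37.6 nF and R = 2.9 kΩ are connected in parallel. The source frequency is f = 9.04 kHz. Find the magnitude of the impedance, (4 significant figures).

ω = 2πf = 56800 rad/s
X_C = 1/(ωC) = 468.2 Ω
Parallel: admittances add. Y = 1/R + jωC
Y = (0.0003448 + j0.002136) S
|Y| = 0.002163 S → |Z| = 1/|Y| = 462.2 Ω, ∠Z = −∠Y = -80.83°

462.2 Ω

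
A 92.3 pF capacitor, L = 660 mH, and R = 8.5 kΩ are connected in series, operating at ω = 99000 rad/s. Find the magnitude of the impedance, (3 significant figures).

X_L = ωL = 65300 Ω
X_C = 1/(ωC) = 109000 Ω
Net reactance X = X_L − X_C = -44100 Ω
Z = 8500 − j44100 Ω
|Z| = √(8500² + 44100²) = 44900 Ω

44900 Ω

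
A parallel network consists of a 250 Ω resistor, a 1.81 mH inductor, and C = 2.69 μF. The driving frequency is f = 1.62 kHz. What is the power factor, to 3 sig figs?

ω = 2πf = 10180 rad/s
X_L = ωL = 18.4 Ω
X_C = 1/(ωC) = 36.5 Ω
Parallel: admittances add. Y = 1/R + 1/(jωL) + jωC
Y = (0.00400 − j0.0269) S
|Y| = 0.0272 S → |Z| = 1/|Y| = 36.8 Ω, ∠Z = −∠Y = 81.5°
cos φ = cos(81.5°) = 0.147

0.147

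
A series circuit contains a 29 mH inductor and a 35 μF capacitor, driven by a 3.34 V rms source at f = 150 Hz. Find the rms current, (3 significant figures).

1.12 A

ω = 2πf = 942.5 rad/s
X_L = ωL = 27.3 Ω
X_C = 1/(ωC) = 30.3 Ω
Net reactance X = X_L − X_C = -2.98 Ω
Z = − j2.98 Ω
|Z| = √(0² + 2.98²) = 2.98 Ω
I = V/|Z| = 3.34/2.98 = 1.12 A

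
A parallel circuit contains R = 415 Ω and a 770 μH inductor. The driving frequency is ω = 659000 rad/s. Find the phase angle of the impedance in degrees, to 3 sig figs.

39.3°

X_L = ωL = 507 Ω
Parallel: admittances add. Y = 1/R + 1/(jωL)
Y = (0.00241 − j0.00197) S
|Y| = 0.00311 S → |Z| = 1/|Y| = 321 Ω, ∠Z = −∠Y = 39.3°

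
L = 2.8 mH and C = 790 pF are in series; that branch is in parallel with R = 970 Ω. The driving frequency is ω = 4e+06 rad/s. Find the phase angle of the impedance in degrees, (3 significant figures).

X_L = ωL = 11200 Ω
X_C = 1/(ωC) = 316 Ω
Branch 1: Z₁ = R = 970 Ω
Branch 2 (series LC): Z₂ = j(X_L − X_C) = j10900 Ω
Parallel: Z = Z₁Z₂/(Z₁+Z₂), |Z| = 966 Ω, ∠Z = 5.09°

5.09°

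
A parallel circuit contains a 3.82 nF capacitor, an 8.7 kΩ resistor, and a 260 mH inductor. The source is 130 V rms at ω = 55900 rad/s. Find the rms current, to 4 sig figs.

X_L = ωL = 14530 Ω
X_C = 1/(ωC) = 4683 Ω
Parallel: admittances add. Y = 1/R + 1/(jωL) + jωC
Y = (0.0001149 + j0.0001447) S
|Y| = 0.0001848 S → |Z| = 1/|Y| = 5411 Ω, ∠Z = −∠Y = -51.54°
I = V/|Z| = 130/5411 = 24.03 mA

24.03 mA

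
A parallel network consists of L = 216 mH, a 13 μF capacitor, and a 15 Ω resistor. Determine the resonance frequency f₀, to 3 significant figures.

ω₀ = 1/√(LC) = 1/√(0.216 × 1.3e-05) = 596.8 rad/s
f₀ = ω₀/(2π) = 95.0 Hz

95.0 Hz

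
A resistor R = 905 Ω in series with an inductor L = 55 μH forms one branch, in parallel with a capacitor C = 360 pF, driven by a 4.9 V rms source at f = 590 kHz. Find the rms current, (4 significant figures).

7.448 mA

ω = 2πf = 3.707e+06 rad/s
X_L = ωL = 203.9 Ω
X_C = 1/(ωC) = 749.3 Ω
Branch 1 (R+jX_L): Z₁ = 905.0 + j203.9 Ω, |Z₁| = 927.7 Ω
Branch 2 (−jX_C): Z₂ = −j749.3 Ω
Parallel: Z = Z₁Z₂/(Z₁+Z₂), |Z| = 657.9 Ω, ∠Z = -46.23°
I = V/|Z| = 4.9/657.9 = 7.448 mA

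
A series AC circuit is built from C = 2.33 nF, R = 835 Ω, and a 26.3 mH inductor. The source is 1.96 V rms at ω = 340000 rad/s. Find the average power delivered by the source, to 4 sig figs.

X_L = ωL = 8942 Ω
X_C = 1/(ωC) = 1262 Ω
Net reactance X = X_L − X_C = 7680 Ω
Z = 835.0 + j7680 Ω
|Z| = √(835.0² + 7680²) = 7725 Ω
∠Z = arctan(7680/835.0) = 83.79°
I = V/|Z| = 253.7 μA
P = VI cos φ = 1.96 × 0.0002537 × cos(83.79°) = 53.75 μW

53.75 μW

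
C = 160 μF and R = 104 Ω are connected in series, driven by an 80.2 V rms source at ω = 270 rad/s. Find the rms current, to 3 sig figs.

753 mA

X_C = 1/(ωC) = 23.1 Ω
Z = 104 − j23.1 Ω
|Z| = √(104² + 23.1²) = 107 Ω
I = V/|Z| = 80.2/107 = 753 mA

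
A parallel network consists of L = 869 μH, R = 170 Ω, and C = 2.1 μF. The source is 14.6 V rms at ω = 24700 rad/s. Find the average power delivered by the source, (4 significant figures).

X_L = ωL = 21.46 Ω
X_C = 1/(ωC) = 19.28 Ω
Parallel: admittances add. Y = 1/R + 1/(jωL) + jωC
Y = (0.005882 + j0.005281) S
|Y| = 0.007905 S → |Z| = 1/|Y| = 126.5 Ω, ∠Z = −∠Y = -41.92°
I = V/|Z| = 115.4 mA
P = VI cos φ = 14.6 × 0.1154 × cos(-41.92°) = 1.254 W

1.254 W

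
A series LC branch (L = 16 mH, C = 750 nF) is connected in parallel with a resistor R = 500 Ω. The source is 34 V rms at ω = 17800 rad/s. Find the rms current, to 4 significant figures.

X_L = ωL = 284.8 Ω
X_C = 1/(ωC) = 74.91 Ω
Branch 1: Z₁ = R = 500.0 Ω
Branch 2 (series LC): Z₂ = j(X_L − X_C) = j209.9 Ω
Parallel: Z = Z₁Z₂/(Z₁+Z₂), |Z| = 193.5 Ω, ∠Z = 67.23°
I = V/|Z| = 34/193.5 = 175.7 mA

175.7 mA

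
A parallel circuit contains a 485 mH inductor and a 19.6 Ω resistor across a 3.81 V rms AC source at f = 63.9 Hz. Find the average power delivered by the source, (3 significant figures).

ω = 2πf = 401.5 rad/s
X_L = ωL = 195 Ω
Parallel: admittances add. Y = 1/R + 1/(jωL)
Y = (0.0510 − j0.00514) S
|Y| = 0.0513 S → |Z| = 1/|Y| = 19.5 Ω, ∠Z = −∠Y = 5.75°
I = V/|Z| = 195 mA
P = VI cos φ = 3.81 × 0.195 × cos(5.75°) = 741 mW

741 mW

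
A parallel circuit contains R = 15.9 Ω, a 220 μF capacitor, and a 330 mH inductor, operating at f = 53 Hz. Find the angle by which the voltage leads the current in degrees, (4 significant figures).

ω = 2πf = 333.0 rad/s
X_L = ωL = 109.9 Ω
X_C = 1/(ωC) = 13.65 Ω
Parallel: admittances add. Y = 1/R + 1/(jωL) + jωC
Y = (0.06289 + j0.06416) S
|Y| = 0.08985 S → |Z| = 1/|Y| = 11.13 Ω, ∠Z = −∠Y = -45.57°

-45.57°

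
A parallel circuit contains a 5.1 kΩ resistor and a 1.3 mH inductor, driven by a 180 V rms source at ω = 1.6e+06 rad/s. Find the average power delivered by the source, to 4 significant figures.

6.353 W

X_L = ωL = 2080 Ω
Parallel: admittances add. Y = 1/R + 1/(jωL)
Y = (0.0001961 − j0.0004808) S
|Y| = 0.0005192 S → |Z| = 1/|Y| = 1926 Ω, ∠Z = −∠Y = 67.81°
I = V/|Z| = 93.46 mA
P = VI cos φ = 180 × 0.09346 × cos(67.81°) = 6.353 W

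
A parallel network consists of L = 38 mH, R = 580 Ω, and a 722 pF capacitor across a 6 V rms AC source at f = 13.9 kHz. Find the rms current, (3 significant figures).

10.4 mA

ω = 2πf = 87340 rad/s
X_L = ωL = 3320 Ω
X_C = 1/(ωC) = 15900 Ω
Parallel: admittances add. Y = 1/R + 1/(jωL) + jωC
Y = (0.00172 − j0.000238) S
|Y| = 0.00174 S → |Z| = 1/|Y| = 575 Ω, ∠Z = −∠Y = 7.87°
I = V/|Z| = 6/575 = 10.4 mA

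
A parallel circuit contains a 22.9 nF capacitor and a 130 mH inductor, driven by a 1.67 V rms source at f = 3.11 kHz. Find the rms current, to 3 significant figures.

ω = 2πf = 19540 rad/s
X_L = ωL = 2540 Ω
X_C = 1/(ωC) = 2230 Ω
Parallel: admittances add. Y = 1/(jωL) + jωC
Y = (0 + j5.38e-05) S
|Y| = 5.38e-05 S → |Z| = 1/|Y| = 18600 Ω, ∠Z = −∠Y = -90.0°
I = V/|Z| = 1.67/18600 = 89.9 μA

89.9 μA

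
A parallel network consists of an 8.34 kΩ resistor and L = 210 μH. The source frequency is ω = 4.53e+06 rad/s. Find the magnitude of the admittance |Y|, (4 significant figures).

1.058 mS

X_L = ωL = 951.3 Ω
Parallel: admittances add. Y = 1/R + 1/(jωL)
Y = (0.0001199 − j0.001051) S
|Y| = 0.001058 S → |Z| = 1/|Y| = 945.2 Ω, ∠Z = −∠Y = 83.49°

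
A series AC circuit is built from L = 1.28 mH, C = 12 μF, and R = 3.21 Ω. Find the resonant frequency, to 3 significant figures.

ω₀ = 1/√(LC) = 1/√(0.00128 × 1.2e-05) = 8069 rad/s
f₀ = ω₀/(2π) = 1.28 kHz

1.28 kHz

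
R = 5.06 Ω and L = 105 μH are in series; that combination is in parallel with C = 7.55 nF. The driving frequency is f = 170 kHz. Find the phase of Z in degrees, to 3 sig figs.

64.3°

ω = 2πf = 1.068e+06 rad/s
X_L = ωL = 112 Ω
X_C = 1/(ωC) = 124 Ω
Branch 1 (R+jX_L): Z₁ = 5.06 + j112 Ω, |Z₁| = 112 Ω
Branch 2 (−jX_C): Z₂ = −j124 Ω
Parallel: Z = Z₁Z₂/(Z₁+Z₂), |Z| = 1080 Ω, ∠Z = 64.3°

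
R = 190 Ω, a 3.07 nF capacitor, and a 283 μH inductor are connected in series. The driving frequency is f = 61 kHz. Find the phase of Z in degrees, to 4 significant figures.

-75.63°

ω = 2πf = 383300 rad/s
X_L = ωL = 108.5 Ω
X_C = 1/(ωC) = 849.9 Ω
Net reactance X = X_L − X_C = -741.4 Ω
Z = 190.0 − j741.4 Ω
|Z| = √(190.0² + 741.4²) = 765.4 Ω
∠Z = arctan(-741.4/190.0) = -75.63°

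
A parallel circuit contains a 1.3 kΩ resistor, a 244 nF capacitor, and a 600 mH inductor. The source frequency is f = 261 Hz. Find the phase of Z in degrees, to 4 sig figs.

38.70°

ω = 2πf = 1640 rad/s
X_L = ωL = 983.9 Ω
X_C = 1/(ωC) = 2499 Ω
Parallel: admittances add. Y = 1/R + 1/(jωL) + jωC
Y = (0.0007692 − j0.0006162) S
|Y| = 0.0009856 S → |Z| = 1/|Y| = 1015 Ω, ∠Z = −∠Y = 38.70°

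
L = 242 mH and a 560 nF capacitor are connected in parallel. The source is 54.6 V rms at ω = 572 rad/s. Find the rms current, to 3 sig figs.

X_L = ωL = 138 Ω
X_C = 1/(ωC) = 3120 Ω
Parallel: admittances add. Y = 1/(jωL) + jωC
Y = (0 − j0.00690) S
|Y| = 0.00690 S → |Z| = 1/|Y| = 145 Ω, ∠Z = −∠Y = 90.0°
I = V/|Z| = 54.6/145 = 377 mA

377 mA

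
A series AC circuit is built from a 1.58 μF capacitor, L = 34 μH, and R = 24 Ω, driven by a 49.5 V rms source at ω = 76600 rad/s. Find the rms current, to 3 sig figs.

2.01 A

X_L = ωL = 2.60 Ω
X_C = 1/(ωC) = 8.26 Ω
Net reactance X = X_L − X_C = -5.66 Ω
Z = 24.0 − j5.66 Ω
|Z| = √(24.0² + 5.66²) = 24.7 Ω
I = V/|Z| = 49.5/24.7 = 2.01 A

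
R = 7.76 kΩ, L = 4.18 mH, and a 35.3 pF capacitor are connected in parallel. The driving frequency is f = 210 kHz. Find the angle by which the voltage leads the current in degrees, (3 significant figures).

46.3°

ω = 2πf = 1.319e+06 rad/s
X_L = ωL = 5520 Ω
X_C = 1/(ωC) = 21500 Ω
Parallel: admittances add. Y = 1/R + 1/(jωL) + jωC
Y = (0.000129 − j0.000135) S
|Y| = 0.000186 S → |Z| = 1/|Y| = 5360 Ω, ∠Z = −∠Y = 46.3°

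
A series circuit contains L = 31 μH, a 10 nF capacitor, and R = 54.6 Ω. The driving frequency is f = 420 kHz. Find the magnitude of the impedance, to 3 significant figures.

70.1 Ω

ω = 2πf = 2.639e+06 rad/s
X_L = ωL = 81.8 Ω
X_C = 1/(ωC) = 37.9 Ω
Net reactance X = X_L − X_C = 43.9 Ω
Z = 54.6 + j43.9 Ω
|Z| = √(54.6² + 43.9²) = 70.1 Ω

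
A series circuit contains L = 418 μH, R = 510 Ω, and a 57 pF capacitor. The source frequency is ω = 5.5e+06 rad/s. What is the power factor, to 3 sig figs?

0.497

X_L = ωL = 2300 Ω
X_C = 1/(ωC) = 3190 Ω
Net reactance X = X_L − X_C = -891 Ω
Z = 510 − j891 Ω
|Z| = √(510² + 891²) = 1030 Ω
∠Z = arctan(-891/510) = -60.2°
cos φ = cos(-60.2°) = 0.497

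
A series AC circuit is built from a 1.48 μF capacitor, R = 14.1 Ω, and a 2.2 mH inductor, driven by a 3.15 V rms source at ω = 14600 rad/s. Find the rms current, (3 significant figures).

X_L = ωL = 32.1 Ω
X_C = 1/(ωC) = 46.3 Ω
Net reactance X = X_L − X_C = -14.2 Ω
Z = 14.1 − j14.2 Ω
|Z| = √(14.1² + 14.2²) = 20.0 Ω
I = V/|Z| = 3.15/20.0 = 158 mA

158 mA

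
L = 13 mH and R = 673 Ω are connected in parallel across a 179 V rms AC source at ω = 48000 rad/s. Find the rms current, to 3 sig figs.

391 mA

X_L = ωL = 624 Ω
Parallel: admittances add. Y = 1/R + 1/(jωL)
Y = (0.00149 − j0.00160) S
|Y| = 0.00219 S → |Z| = 1/|Y| = 458 Ω, ∠Z = −∠Y = 47.2°
I = V/|Z| = 179/458 = 391 mA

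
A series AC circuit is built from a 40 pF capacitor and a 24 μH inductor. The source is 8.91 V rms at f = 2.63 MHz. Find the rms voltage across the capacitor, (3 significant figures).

12.1 V

ω = 2πf = 1.652e+07 rad/s
X_L = ωL = 397 Ω
X_C = 1/(ωC) = 1510 Ω
Net reactance X = X_L − X_C = -1120 Ω
Z = − j1120 Ω
|Z| = √(0² + 1120²) = 1120 Ω
I = V/|Z| = 7.98 mA
V_C = I·|Z_C| = 0.00798 × 1510 = 12.1 V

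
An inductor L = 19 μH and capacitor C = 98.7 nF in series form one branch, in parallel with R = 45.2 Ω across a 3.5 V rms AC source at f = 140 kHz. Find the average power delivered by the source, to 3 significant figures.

271 mW

ω = 2πf = 879600 rad/s
X_L = ωL = 16.7 Ω
X_C = 1/(ωC) = 11.5 Ω
Branch 1: Z₁ = R = 45.2 Ω
Branch 2 (series LC): Z₂ = j(X_L − X_C) = j5.20 Ω
Parallel: Z = Z₁Z₂/(Z₁+Z₂), |Z| = 5.16 Ω, ∠Z = 83.4°
I = V/|Z| = 678 mA
P = VI cos φ = 3.5 × 0.678 × cos(83.4°) = 271 mW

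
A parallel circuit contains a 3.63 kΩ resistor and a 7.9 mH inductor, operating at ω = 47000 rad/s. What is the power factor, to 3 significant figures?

0.102

X_L = ωL = 371 Ω
Parallel: admittances add. Y = 1/R + 1/(jωL)
Y = (0.000275 − j0.00269) S
|Y| = 0.00271 S → |Z| = 1/|Y| = 369 Ω, ∠Z = −∠Y = 84.2°
cos φ = cos(84.2°) = 0.102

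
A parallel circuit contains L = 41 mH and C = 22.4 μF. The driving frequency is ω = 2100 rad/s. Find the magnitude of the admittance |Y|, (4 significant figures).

X_L = ωL = 86.10 Ω
X_C = 1/(ωC) = 21.26 Ω
Parallel: admittances add. Y = 1/(jωL) + jωC
Y = (0 + j0.03543) S
|Y| = 0.03543 S → |Z| = 1/|Y| = 28.23 Ω, ∠Z = −∠Y = -90.00°

35.43 mS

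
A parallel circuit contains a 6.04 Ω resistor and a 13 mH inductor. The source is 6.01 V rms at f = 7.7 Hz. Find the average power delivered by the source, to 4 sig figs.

5.980 W

ω = 2πf = 48.38 rad/s
X_L = ωL = 0.6289 Ω
Parallel: admittances add. Y = 1/R + 1/(jωL)
Y = (0.1656 − j1.590) S
|Y| = 1.599 S → |Z| = 1/|Y| = 0.6256 Ω, ∠Z = −∠Y = 84.06°
I = V/|Z| = 9.607 A
P = VI cos φ = 6.01 × 9.607 × cos(84.06°) = 5.980 W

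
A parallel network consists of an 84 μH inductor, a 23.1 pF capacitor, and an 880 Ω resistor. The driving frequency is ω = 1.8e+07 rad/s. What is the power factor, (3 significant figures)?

0.977

X_L = ωL = 1510 Ω
X_C = 1/(ωC) = 2410 Ω
Parallel: admittances add. Y = 1/R + 1/(jωL) + jωC
Y = (0.00114 − j0.000246) S
|Y| = 0.00116 S → |Z| = 1/|Y| = 860 Ω, ∠Z = −∠Y = 12.2°
cos φ = cos(12.2°) = 0.977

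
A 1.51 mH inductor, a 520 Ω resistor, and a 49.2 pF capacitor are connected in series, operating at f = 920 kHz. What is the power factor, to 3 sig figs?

ω = 2πf = 5.781e+06 rad/s
X_L = ωL = 8730 Ω
X_C = 1/(ωC) = 3520 Ω
Net reactance X = X_L − X_C = 5210 Ω
Z = 520 + j5210 Ω
|Z| = √(520² + 5210²) = 5240 Ω
∠Z = arctan(5210/520) = 84.3°
cos φ = cos(84.3°) = 0.0993

0.0993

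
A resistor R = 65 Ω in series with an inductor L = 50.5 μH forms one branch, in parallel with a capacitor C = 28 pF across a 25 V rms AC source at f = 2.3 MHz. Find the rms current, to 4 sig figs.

24.06 mA

ω = 2πf = 1.445e+07 rad/s
X_L = ωL = 729.8 Ω
X_C = 1/(ωC) = 2471 Ω
Branch 1 (R+jX_L): Z₁ = 65.00 + j729.8 Ω, |Z₁| = 732.7 Ω
Branch 2 (−jX_C): Z₂ = −j2471 Ω
Parallel: Z = Z₁Z₂/(Z₁+Z₂), |Z| = 1039 Ω, ∠Z = 82.77°
I = V/|Z| = 25/1039 = 24.06 mA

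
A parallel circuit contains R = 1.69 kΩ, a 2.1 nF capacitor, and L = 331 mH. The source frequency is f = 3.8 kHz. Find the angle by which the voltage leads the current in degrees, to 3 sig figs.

ω = 2πf = 23880 rad/s
X_L = ωL = 7900 Ω
X_C = 1/(ωC) = 19900 Ω
Parallel: admittances add. Y = 1/R + 1/(jωL) + jωC
Y = (0.000592 − j7.64e-05) S
|Y| = 0.000597 S → |Z| = 1/|Y| = 1680 Ω, ∠Z = −∠Y = 7.36°

7.36°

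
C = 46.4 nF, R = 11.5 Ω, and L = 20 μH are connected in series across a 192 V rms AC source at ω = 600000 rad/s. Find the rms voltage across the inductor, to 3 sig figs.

86.8 V

X_L = ωL = 12.0 Ω
X_C = 1/(ωC) = 35.9 Ω
Net reactance X = X_L − X_C = -23.9 Ω
Z = 11.5 − j23.9 Ω
|Z| = √(11.5² + 23.9²) = 26.5 Ω
I = V/|Z| = 7.23 A
V_L = I·|Z_L| = 7.23 × 12.0 = 86.8 V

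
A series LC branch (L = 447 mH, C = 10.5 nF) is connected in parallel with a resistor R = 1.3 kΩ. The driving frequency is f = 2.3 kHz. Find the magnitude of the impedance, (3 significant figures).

ω = 2πf = 14450 rad/s
X_L = ωL = 6460 Ω
X_C = 1/(ωC) = 6590 Ω
Branch 1: Z₁ = R = 1300 Ω
Branch 2 (series LC): Z₂ = j(X_L − X_C) = −j131 Ω
Parallel: Z = Z₁Z₂/(Z₁+Z₂), |Z| = 130 Ω, ∠Z = -84.3°

130 Ω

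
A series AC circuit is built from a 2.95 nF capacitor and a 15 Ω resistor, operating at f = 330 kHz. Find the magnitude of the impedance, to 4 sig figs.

ω = 2πf = 2.073e+06 rad/s
X_C = 1/(ωC) = 163.5 Ω
Z = 15.00 − j163.5 Ω
|Z| = √(15.00² + 163.5²) = 164.2 Ω

164.2 Ω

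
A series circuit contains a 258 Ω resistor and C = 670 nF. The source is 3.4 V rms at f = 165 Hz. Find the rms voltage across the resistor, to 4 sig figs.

0.5998 V

ω = 2πf = 1037 rad/s
X_C = 1/(ωC) = 1440 Ω
Z = 258.0 − j1440 Ω
|Z| = √(258.0² + 1440²) = 1463 Ω
I = V/|Z| = 2.325 mA
V_R = I·|Z_R| = 0.002325 × 258.0 = 0.5998 V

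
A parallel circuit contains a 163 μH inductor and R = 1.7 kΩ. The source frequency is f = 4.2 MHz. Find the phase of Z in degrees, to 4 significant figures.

21.56°

ω = 2πf = 2.639e+07 rad/s
X_L = ωL = 4301 Ω
Parallel: admittances add. Y = 1/R + 1/(jωL)
Y = (0.0005882 − j0.0002325) S
|Y| = 0.0006325 S → |Z| = 1/|Y| = 1581 Ω, ∠Z = −∠Y = 21.56°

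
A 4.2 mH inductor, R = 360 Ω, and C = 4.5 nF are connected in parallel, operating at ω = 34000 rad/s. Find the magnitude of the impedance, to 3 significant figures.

135 Ω

X_L = ωL = 143 Ω
X_C = 1/(ωC) = 6540 Ω
Parallel: admittances add. Y = 1/R + 1/(jωL) + jωC
Y = (0.00278 − j0.00685) S
|Y| = 0.00739 S → |Z| = 1/|Y| = 135 Ω, ∠Z = −∠Y = 67.9°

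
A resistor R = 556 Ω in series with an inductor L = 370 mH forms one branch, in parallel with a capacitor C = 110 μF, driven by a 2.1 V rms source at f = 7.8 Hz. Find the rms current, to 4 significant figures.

11.82 mA

ω = 2πf = 49.01 rad/s
X_L = ωL = 18.13 Ω
X_C = 1/(ωC) = 185.5 Ω
Branch 1 (R+jX_L): Z₁ = 556.0 + j18.13 Ω, |Z₁| = 556.3 Ω
Branch 2 (−jX_C): Z₂ = −j185.5 Ω
Parallel: Z = Z₁Z₂/(Z₁+Z₂), |Z| = 177.7 Ω, ∠Z = -71.38°
I = V/|Z| = 2.1/177.7 = 11.82 mA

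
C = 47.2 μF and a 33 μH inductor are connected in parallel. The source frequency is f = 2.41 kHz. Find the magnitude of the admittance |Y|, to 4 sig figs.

ω = 2πf = 15140 rad/s
X_L = ωL = 0.4997 Ω
X_C = 1/(ωC) = 1.399 Ω
Parallel: admittances add. Y = 1/(jωL) + jωC
Y = (0 − j1.286) S
|Y| = 1.286 S → |Z| = 1/|Y| = 0.7773 Ω, ∠Z = −∠Y = 90.00°

1.286 S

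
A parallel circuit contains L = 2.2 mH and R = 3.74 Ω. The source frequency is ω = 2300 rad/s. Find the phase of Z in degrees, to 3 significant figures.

36.5°

X_L = ωL = 5.06 Ω
Parallel: admittances add. Y = 1/R + 1/(jωL)
Y = (0.267 − j0.198) S
|Y| = 0.332 S → |Z| = 1/|Y| = 3.01 Ω, ∠Z = −∠Y = 36.5°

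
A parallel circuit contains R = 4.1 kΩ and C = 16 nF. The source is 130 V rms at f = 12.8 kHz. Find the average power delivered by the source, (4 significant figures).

4.122 W

ω = 2πf = 80420 rad/s
X_C = 1/(ωC) = 777.1 Ω
Parallel: admittances add. Y = 1/R + jωC
Y = (0.0002439 + j0.001287) S
|Y| = 0.001310 S → |Z| = 1/|Y| = 763.5 Ω, ∠Z = −∠Y = -79.27°
I = V/|Z| = 170.3 mA
P = VI cos φ = 130 × 0.1703 × cos(-79.27°) = 4.122 W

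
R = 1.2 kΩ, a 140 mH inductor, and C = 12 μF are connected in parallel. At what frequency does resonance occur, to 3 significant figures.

ω₀ = 1/√(LC) = 1/√(0.14 × 1.2e-05) = 771.5 rad/s
f₀ = ω₀/(2π) = 123 Hz

123 Hz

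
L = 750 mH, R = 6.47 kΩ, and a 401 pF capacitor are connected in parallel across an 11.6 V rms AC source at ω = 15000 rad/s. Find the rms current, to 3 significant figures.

X_L = ωL = 11200 Ω
X_C = 1/(ωC) = 166000 Ω
Parallel: admittances add. Y = 1/R + 1/(jωL) + jωC
Y = (0.000155 − j8.29e-05) S
|Y| = 0.000175 S → |Z| = 1/|Y| = 5700 Ω, ∠Z = −∠Y = 28.2°
I = V/|Z| = 11.6/5700 = 2.03 mA

2.03 mA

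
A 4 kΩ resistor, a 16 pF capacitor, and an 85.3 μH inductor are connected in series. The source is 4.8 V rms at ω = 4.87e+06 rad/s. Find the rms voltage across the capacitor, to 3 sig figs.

4.72 V

X_L = ωL = 415 Ω
X_C = 1/(ωC) = 12800 Ω
Net reactance X = X_L − X_C = -12400 Ω
Z = 4000 − j12400 Ω
|Z| = √(4000² + 12400²) = 13000 Ω
I = V/|Z| = 368 μA
V_C = I·|Z_C| = 0.000368 × 12800 = 4.72 V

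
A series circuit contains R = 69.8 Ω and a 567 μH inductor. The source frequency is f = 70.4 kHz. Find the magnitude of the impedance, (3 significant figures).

ω = 2πf = 442300 rad/s
X_L = ωL = 251 Ω
Z = 69.8 + j251 Ω
|Z| = √(69.8² + 251²) = 260 Ω

260 Ω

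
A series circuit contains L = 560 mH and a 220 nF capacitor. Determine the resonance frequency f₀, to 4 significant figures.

ω₀ = 1/√(LC) = 1/√(0.56 × 2.2e-07) = 2849 rad/s
f₀ = ω₀/(2π) = 453.4 Hz

453.4 Hz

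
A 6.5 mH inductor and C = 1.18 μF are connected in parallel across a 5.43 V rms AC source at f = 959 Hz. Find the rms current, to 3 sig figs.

ω = 2πf = 6026 rad/s
X_L = ωL = 39.2 Ω
X_C = 1/(ωC) = 141 Ω
Parallel: admittances add. Y = 1/(jωL) + jωC
Y = (0 − j0.0184) S
|Y| = 0.0184 S → |Z| = 1/|Y| = 54.3 Ω, ∠Z = −∠Y = 90.0°
I = V/|Z| = 5.43/54.3 = 100 mA

100 mA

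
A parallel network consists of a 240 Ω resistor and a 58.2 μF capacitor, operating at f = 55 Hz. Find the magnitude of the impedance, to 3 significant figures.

48.7 Ω

ω = 2πf = 345.6 rad/s
X_C = 1/(ωC) = 49.7 Ω
Parallel: admittances add. Y = 1/R + jωC
Y = (0.00417 + j0.0201) S
|Y| = 0.0205 S → |Z| = 1/|Y| = 48.7 Ω, ∠Z = −∠Y = -78.3°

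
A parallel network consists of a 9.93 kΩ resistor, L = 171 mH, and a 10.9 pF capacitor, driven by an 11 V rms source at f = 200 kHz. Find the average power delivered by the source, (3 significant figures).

12.2 mW

ω = 2πf = 1.257e+06 rad/s
X_L = ωL = 215000 Ω
X_C = 1/(ωC) = 73000 Ω
Parallel: admittances add. Y = 1/R + 1/(jωL) + jωC
Y = (0.000101 + j9.04e-06) S
|Y| = 0.000101 S → |Z| = 1/|Y| = 9890 Ω, ∠Z = −∠Y = -5.13°
I = V/|Z| = 1.11 mA
P = VI cos φ = 11 × 0.00111 × cos(-5.13°) = 12.2 mW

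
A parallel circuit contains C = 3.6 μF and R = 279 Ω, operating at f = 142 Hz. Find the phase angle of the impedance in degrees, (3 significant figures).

-41.9°

ω = 2πf = 892.2 rad/s
X_C = 1/(ωC) = 311 Ω
Parallel: admittances add. Y = 1/R + jωC
Y = (0.00358 + j0.00321) S
|Y| = 0.00481 S → |Z| = 1/|Y| = 208 Ω, ∠Z = −∠Y = -41.9°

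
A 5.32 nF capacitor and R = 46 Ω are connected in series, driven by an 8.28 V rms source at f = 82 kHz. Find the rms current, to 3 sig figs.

22.5 mA

ω = 2πf = 515200 rad/s
X_C = 1/(ωC) = 365 Ω
Z = 46.0 − j365 Ω
|Z| = √(46.0² + 365²) = 368 Ω
I = V/|Z| = 8.28/368 = 22.5 mA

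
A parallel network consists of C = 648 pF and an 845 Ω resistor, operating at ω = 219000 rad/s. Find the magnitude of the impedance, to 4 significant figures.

X_C = 1/(ωC) = 7047 Ω
Parallel: admittances add. Y = 1/R + jωC
Y = (0.001183 + j0.0001419) S
|Y| = 0.001192 S → |Z| = 1/|Y| = 839.0 Ω, ∠Z = −∠Y = -6.838°

839.0 Ω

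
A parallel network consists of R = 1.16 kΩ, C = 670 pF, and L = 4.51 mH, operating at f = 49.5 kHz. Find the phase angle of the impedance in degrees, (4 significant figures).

ω = 2πf = 311000 rad/s
X_L = ωL = 1403 Ω
X_C = 1/(ωC) = 4799 Ω
Parallel: admittances add. Y = 1/R + 1/(jωL) + jωC
Y = (0.0008621 − j0.0005045) S
|Y| = 0.0009989 S → |Z| = 1/|Y| = 1001 Ω, ∠Z = −∠Y = 30.34°

30.34°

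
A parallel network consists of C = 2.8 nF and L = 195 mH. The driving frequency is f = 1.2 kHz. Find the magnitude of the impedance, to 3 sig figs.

1520 Ω

ω = 2πf = 7540 rad/s
X_L = ωL = 1470 Ω
X_C = 1/(ωC) = 47400 Ω
Parallel: admittances add. Y = 1/(jωL) + jωC
Y = (0 − j0.000659) S
|Y| = 0.000659 S → |Z| = 1/|Y| = 1520 Ω, ∠Z = −∠Y = 90.0°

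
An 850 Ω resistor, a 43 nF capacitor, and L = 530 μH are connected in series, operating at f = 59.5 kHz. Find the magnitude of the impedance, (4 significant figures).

ω = 2πf = 373800 rad/s
X_L = ωL = 198.1 Ω
X_C = 1/(ωC) = 62.21 Ω
Net reactance X = X_L − X_C = 135.9 Ω
Z = 850.0 + j135.9 Ω
|Z| = √(850.0² + 135.9²) = 860.8 Ω

860.8 Ω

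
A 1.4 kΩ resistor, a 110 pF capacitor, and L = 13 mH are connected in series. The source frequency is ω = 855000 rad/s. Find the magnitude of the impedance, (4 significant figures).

X_L = ωL = 11120 Ω
X_C = 1/(ωC) = 10630 Ω
Net reactance X = X_L − X_C = 482.4 Ω
Z = 1400 + j482.4 Ω
|Z| = √(1400² + 482.4²) = 1481 Ω

1481 Ω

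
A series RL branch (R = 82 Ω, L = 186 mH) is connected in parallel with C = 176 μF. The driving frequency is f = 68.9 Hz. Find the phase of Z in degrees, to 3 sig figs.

ω = 2πf = 432.9 rad/s
X_L = ωL = 80.5 Ω
X_C = 1/(ωC) = 13.1 Ω
Branch 1 (R+jX_L): Z₁ = 82.0 + j80.5 Ω, |Z₁| = 115 Ω
Branch 2 (−jX_C): Z₂ = −j13.1 Ω
Parallel: Z = Z₁Z₂/(Z₁+Z₂), |Z| = 14.2 Ω, ∠Z = -84.9°

-84.9°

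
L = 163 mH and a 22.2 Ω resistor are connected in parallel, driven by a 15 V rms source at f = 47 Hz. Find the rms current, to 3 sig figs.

ω = 2πf = 295.3 rad/s
X_L = ωL = 48.1 Ω
Parallel: admittances add. Y = 1/R + 1/(jωL)
Y = (0.0450 − j0.0208) S
|Y| = 0.0496 S → |Z| = 1/|Y| = 20.2 Ω, ∠Z = −∠Y = 24.8°
I = V/|Z| = 15/20.2 = 744 mA

744 mA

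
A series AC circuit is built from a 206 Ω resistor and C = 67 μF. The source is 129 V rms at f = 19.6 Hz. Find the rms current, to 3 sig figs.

ω = 2πf = 123.2 rad/s
X_C = 1/(ωC) = 121 Ω
Z = 206 − j121 Ω
|Z| = √(206² + 121²) = 239 Ω
I = V/|Z| = 129/239 = 540 mA

540 mA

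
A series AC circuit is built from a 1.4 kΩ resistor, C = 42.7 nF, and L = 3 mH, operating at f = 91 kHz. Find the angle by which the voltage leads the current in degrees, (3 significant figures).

50.1°

ω = 2πf = 571800 rad/s
X_L = ωL = 1720 Ω
X_C = 1/(ωC) = 41.0 Ω
Net reactance X = X_L − X_C = 1670 Ω
Z = 1400 + j1670 Ω
|Z| = √(1400² + 1670²) = 2180 Ω
∠Z = arctan(1670/1400) = 50.1°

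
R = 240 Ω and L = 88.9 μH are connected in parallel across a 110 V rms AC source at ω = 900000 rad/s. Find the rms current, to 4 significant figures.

1.449 A

X_L = ωL = 80.01 Ω
Parallel: admittances add. Y = 1/R + 1/(jωL)
Y = (0.004167 − j0.01250) S
|Y| = 0.01317 S → |Z| = 1/|Y| = 75.90 Ω, ∠Z = −∠Y = 71.56°
I = V/|Z| = 110/75.90 = 1.449 A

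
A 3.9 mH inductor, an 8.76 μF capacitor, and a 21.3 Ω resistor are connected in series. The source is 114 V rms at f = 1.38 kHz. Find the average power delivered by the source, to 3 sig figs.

ω = 2πf = 8671 rad/s
X_L = ωL = 33.8 Ω
X_C = 1/(ωC) = 13.2 Ω
Net reactance X = X_L − X_C = 20.7 Ω
Z = 21.3 + j20.7 Ω
|Z| = √(21.3² + 20.7²) = 29.7 Ω
∠Z = arctan(20.7/21.3) = 44.1°
I = V/|Z| = 3.84 A
P = VI cos φ = 114 × 3.84 × cos(44.1°) = 315 W

315 W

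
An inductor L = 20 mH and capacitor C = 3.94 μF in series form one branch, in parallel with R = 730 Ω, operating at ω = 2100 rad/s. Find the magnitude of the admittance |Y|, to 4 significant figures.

X_L = ωL = 42.00 Ω
X_C = 1/(ωC) = 120.9 Ω
Branch 1: Z₁ = R = 730.0 Ω
Branch 2 (series LC): Z₂ = j(X_L − X_C) = −j78.86 Ω
Parallel: Z = Z₁Z₂/(Z₁+Z₂), |Z| = 78.40 Ω, ∠Z = -83.83°
|Y| = 1/|Z| = 12.75 mS

12.75 mS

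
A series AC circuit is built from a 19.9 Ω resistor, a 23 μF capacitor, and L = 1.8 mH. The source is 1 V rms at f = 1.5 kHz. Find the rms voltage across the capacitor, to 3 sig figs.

ω = 2πf = 9425 rad/s
X_L = ωL = 17.0 Ω
X_C = 1/(ωC) = 4.61 Ω
Net reactance X = X_L − X_C = 12.4 Ω
Z = 19.9 + j12.4 Ω
|Z| = √(19.9² + 12.4²) = 23.4 Ω
I = V/|Z| = 42.7 mA
V_C = I·|Z_C| = 0.0427 × 4.61 = 0.197 V

0.197 V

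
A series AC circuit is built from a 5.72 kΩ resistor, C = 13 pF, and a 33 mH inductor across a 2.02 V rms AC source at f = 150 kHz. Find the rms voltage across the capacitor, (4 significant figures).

ω = 2πf = 942500 rad/s
X_L = ωL = 31100 Ω
X_C = 1/(ωC) = 81620 Ω
Net reactance X = X_L − X_C = -50520 Ω
Z = 5720 − j50520 Ω
|Z| = √(5720² + 50520²) = 50840 Ω
I = V/|Z| = 39.73 μA
V_C = I·|Z_C| = 3.973e-05 × 81620 = 3.243 V

3.243 V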